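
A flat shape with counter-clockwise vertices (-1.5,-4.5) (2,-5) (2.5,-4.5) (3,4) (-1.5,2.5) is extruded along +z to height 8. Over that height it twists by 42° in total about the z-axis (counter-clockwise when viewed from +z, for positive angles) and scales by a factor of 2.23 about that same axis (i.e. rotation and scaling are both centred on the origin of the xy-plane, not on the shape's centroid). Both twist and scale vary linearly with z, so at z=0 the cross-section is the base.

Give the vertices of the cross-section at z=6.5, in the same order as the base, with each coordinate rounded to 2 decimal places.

Cross-section at z=6.5: (2.56,-9.13) (8.92,-6.03) (9.19,-4.64) (0.48,9.99) (-5.29,2.46)

t = z/height = 6.5/8 = 0.8125
s = 1 + (scale-1)·z/height = 1 + (2.23-1)·6.5/8 = 1.999375
θ = twist·z/height = 42°·6.5/8 = 34.1250° = 0.595594 rad
cos θ = 0.827816, sin θ = 0.561000 (intermediates below are computed at full precision and shown rounded to 5 d.p.)
v1: (-1.5,-4.5) → rotate → (1.28278,-4.56667) → ×s → (2.56475,-9.13049) → (2.56,-9.13)
v2: (2,-5) → rotate → (4.46063,-3.01708) → ×s → (8.91848,-6.03227) → (8.92,-6.03)
v3: (2.5,-4.5) → rotate → (4.59404,-2.32267) → ×s → (9.18521,-4.64389) → (9.19,-4.64)
v4: (3,4) → rotate → (0.23945,4.99426) → ×s → (0.47874,9.98541) → (0.48,9.99)
v5: (-1.5,2.5) → rotate → (-2.64422,1.22804) → ×s → (-5.28680,2.45531) → (-5.29,2.46)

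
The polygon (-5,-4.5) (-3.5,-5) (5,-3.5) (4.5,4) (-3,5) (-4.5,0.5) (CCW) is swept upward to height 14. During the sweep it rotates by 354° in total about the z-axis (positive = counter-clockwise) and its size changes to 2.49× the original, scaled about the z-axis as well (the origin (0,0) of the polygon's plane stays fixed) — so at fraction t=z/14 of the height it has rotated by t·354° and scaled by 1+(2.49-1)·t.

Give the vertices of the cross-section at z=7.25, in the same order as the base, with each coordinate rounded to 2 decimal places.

t = z/height = 7.25/14 = 0.517857
s = 1 + (scale-1)·z/height = 1 + (2.49-1)·7.25/14 = 1.771607
θ = twist·z/height = 354°·7.25/14 = 183.3214° = 3.199563 rad
cos θ = -0.998320, sin θ = -0.057937 (intermediates below are computed at full precision and shown rounded to 5 d.p.)
v1: (-5,-4.5) → rotate → (4.73088,4.78213) → ×s → (8.38127,8.47205) → (8.38,8.47)
v2: (-3.5,-5) → rotate → (3.20443,5.19438) → ×s → (5.67700,9.20240) → (5.68,9.20)
v3: (5,-3.5) → rotate → (-5.19438,3.20443) → ×s → (-9.20240,5.67700) → (-9.20,5.68)
v4: (4.5,4) → rotate → (-4.26069,-4.25400) → ×s → (-7.54827,-7.53642) → (-7.55,-7.54)
v5: (-3,5) → rotate → (3.28465,-4.81779) → ×s → (5.81911,-8.53523) → (5.82,-8.54)
v6: (-4.5,0.5) → rotate → (4.52141,-0.23844) → ×s → (8.01016,-0.42243) → (8.01,-0.42)

Cross-section at z=7.25: (8.38,8.47) (5.68,9.20) (-9.20,5.68) (-7.55,-7.54) (5.82,-8.54) (8.01,-0.42)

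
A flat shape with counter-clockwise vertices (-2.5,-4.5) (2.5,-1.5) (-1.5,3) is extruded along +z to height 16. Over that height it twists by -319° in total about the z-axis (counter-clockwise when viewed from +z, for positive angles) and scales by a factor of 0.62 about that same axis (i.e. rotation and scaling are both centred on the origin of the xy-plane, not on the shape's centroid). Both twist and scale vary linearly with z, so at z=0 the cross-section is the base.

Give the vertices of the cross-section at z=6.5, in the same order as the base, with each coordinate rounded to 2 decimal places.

Cross-section at z=6.5: (-1.58,4.05) (-2.32,-0.82) (2.76,-0.64)

t = z/height = 6.5/16 = 0.40625
s = 1 + (scale-1)·z/height = 1 + (0.62-1)·6.5/16 = 0.845625
θ = twist·z/height = -319°·6.5/16 = -129.5938° = -2.261838 rad
cos θ = -0.637340, sin θ = -0.770583 (intermediates below are computed at full precision and shown rounded to 5 d.p.)
v1: (-2.5,-4.5) → rotate → (-1.87427,4.79449) → ×s → (-1.58493,4.05434) → (-1.58,4.05)
v2: (2.5,-1.5) → rotate → (-2.74922,-0.97045) → ×s → (-2.32481,-0.82063) → (-2.32,-0.82)
v3: (-1.5,3) → rotate → (3.26776,-0.75615) → ×s → (2.76330,-0.63942) → (2.76,-0.64)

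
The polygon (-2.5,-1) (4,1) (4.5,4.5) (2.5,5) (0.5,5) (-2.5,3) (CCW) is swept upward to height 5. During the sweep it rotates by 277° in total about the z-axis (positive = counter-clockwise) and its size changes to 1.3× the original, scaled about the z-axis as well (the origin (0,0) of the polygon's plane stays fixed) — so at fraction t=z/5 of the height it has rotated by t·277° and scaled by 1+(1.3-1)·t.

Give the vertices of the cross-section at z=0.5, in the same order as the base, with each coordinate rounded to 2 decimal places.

Cross-section at z=0.5: (-1.80,-2.11) (3.17,2.83) (1.95,6.26) (-0.11,5.76) (-1.94,4.80) (-3.72,1.54)

t = z/height = 0.5/5 = 0.1
s = 1 + (scale-1)·z/height = 1 + (1.3-1)·0.5/5 = 1.030000
θ = twist·z/height = 277°·0.5/5 = 27.7000° = 0.483456 rad
cos θ = 0.885394, sin θ = 0.464842 (intermediates below are computed at full precision and shown rounded to 5 d.p.)
v1: (-2.5,-1) → rotate → (-1.74864,-2.04750) → ×s → (-1.80110,-2.10892) → (-1.80,-2.11)
v2: (4,1) → rotate → (3.07673,2.74476) → ×s → (3.16903,2.82710) → (3.17,2.83)
v3: (4.5,4.5) → rotate → (1.89248,6.07606) → ×s → (1.94926,6.25834) → (1.95,6.26)
v4: (2.5,5) → rotate → (-0.11073,5.58907) → ×s → (-0.11405,5.75675) → (-0.11,5.76)
v5: (0.5,5) → rotate → (-1.88151,4.65939) → ×s → (-1.93796,4.79917) → (-1.94,4.80)
v6: (-2.5,3) → rotate → (-3.60801,1.49408) → ×s → (-3.71625,1.53890) → (-3.72,1.54)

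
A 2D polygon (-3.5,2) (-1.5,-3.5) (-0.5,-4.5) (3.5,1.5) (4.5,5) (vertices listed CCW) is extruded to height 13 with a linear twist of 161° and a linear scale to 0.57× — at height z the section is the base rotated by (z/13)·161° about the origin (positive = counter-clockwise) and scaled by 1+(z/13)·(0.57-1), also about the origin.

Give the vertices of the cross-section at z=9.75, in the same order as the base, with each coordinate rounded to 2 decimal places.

t = z/height = 9.75/13 = 0.75
s = 1 + (scale-1)·z/height = 1 + (0.57-1)·9.75/13 = 0.677500
θ = twist·z/height = 161°·9.75/13 = 120.7500° = 2.107485 rad
cos θ = -0.511293, sin θ = 0.859406 (intermediates below are computed at full precision and shown rounded to 5 d.p.)
v1: (-3.5,2) → rotate → (0.07071,-4.03051) → ×s → (0.04791,-2.73067) → (0.05,-2.73)
v2: (-1.5,-3.5) → rotate → (3.77486,0.50042) → ×s → (2.55747,0.33903) → (2.56,0.34)
v3: (-0.5,-4.5) → rotate → (4.12298,1.87112) → ×s → (2.79332,1.26768) → (2.79,1.27)
v4: (3.5,1.5) → rotate → (-3.07864,2.24098) → ×s → (-2.08578,1.51827) → (-2.09,1.52)
v5: (4.5,5) → rotate → (-6.59785,1.31086) → ×s → (-4.47004,0.88811) → (-4.47,0.89)

Cross-section at z=9.75: (0.05,-2.73) (2.56,0.34) (2.79,1.27) (-2.09,1.52) (-4.47,0.89)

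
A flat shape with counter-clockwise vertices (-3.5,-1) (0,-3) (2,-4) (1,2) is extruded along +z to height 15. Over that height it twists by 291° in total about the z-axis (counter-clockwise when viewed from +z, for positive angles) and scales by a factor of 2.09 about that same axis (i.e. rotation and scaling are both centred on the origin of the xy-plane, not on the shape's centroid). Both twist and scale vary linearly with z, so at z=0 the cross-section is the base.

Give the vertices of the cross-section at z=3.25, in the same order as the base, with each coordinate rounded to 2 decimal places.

Cross-section at z=3.25: (-0.86,-4.42) (3.31,-1.68) (5.53,-0.04) (-1.64,2.22)

t = z/height = 3.25/15 = 0.216667
s = 1 + (scale-1)·z/height = 1 + (2.09-1)·3.25/15 = 1.236167
θ = twist·z/height = 291°·3.25/15 = 63.0500° = 1.100430 rad
cos θ = 0.453213, sin θ = 0.891402 (intermediates below are computed at full precision and shown rounded to 5 d.p.)
v1: (-3.5,-1) → rotate → (-0.69484,-3.57312) → ×s → (-0.85894,-4.41697) → (-0.86,-4.42)
v2: (0,-3) → rotate → (2.67421,-1.35964) → ×s → (3.30577,-1.68074) → (3.31,-1.68)
v3: (2,-4) → rotate → (4.47204,-0.03005) → ×s → (5.52818,-0.03714) → (5.53,-0.04)
v4: (1,2) → rotate → (-1.32959,1.79783) → ×s → (-1.64360,2.22241) → (-1.64,2.22)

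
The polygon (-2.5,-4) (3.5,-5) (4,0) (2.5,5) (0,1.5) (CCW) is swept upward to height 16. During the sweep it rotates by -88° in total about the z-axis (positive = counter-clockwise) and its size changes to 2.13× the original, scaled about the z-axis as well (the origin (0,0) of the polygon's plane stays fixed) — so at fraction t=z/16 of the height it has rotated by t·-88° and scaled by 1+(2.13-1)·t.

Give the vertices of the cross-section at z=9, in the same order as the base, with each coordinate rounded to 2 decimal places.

t = z/height = 9/16 = 0.5625
s = 1 + (scale-1)·z/height = 1 + (2.13-1)·9/16 = 1.635625
θ = twist·z/height = -88°·9/16 = -49.5000° = -0.863938 rad
cos θ = 0.649448, sin θ = -0.760406 (intermediates below are computed at full precision and shown rounded to 5 d.p.)
v1: (-2.5,-4) → rotate → (-4.66524,-0.69678) → ×s → (-7.63059,-1.13967) → (-7.63,-1.14)
v2: (3.5,-5) → rotate → (-1.52896,-5.90866) → ×s → (-2.50081,-9.66435) → (-2.50,-9.66)
v3: (4,0) → rotate → (2.59779,-3.04162) → ×s → (4.24901,-4.97496) → (4.25,-4.97)
v4: (2.5,5) → rotate → (5.42565,1.34623) → ×s → (8.87433,2.20192) → (8.87,2.20)
v5: (0,1.5) → rotate → (1.14061,0.97417) → ×s → (1.86561,1.59338) → (1.87,1.59)

Cross-section at z=9: (-7.63,-1.14) (-2.50,-9.66) (4.25,-4.97) (8.87,2.20) (1.87,1.59)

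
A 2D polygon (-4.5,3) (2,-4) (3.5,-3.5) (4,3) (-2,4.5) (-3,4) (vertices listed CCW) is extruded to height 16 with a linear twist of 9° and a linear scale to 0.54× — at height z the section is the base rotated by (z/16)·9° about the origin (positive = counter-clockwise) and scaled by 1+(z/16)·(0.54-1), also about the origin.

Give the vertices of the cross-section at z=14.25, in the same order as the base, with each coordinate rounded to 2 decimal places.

t = z/height = 14.25/16 = 0.890625
s = 1 + (scale-1)·z/height = 1 + (0.54-1)·14.25/16 = 0.590313
θ = twist·z/height = 9°·14.25/16 = 8.0156° = 0.139899 rad
cos θ = 0.990230, sin θ = 0.139443 (intermediates below are computed at full precision and shown rounded to 5 d.p.)
v1: (-4.5,3) → rotate → (-4.87436,2.34320) → ×s → (-2.87740,1.38322) → (-2.88,1.38)
v2: (2,-4) → rotate → (2.53823,-3.68203) → ×s → (1.49835,-2.17355) → (1.50,-2.17)
v3: (3.5,-3.5) → rotate → (3.95386,-2.97775) → ×s → (2.33401,-1.75781) → (2.33,-1.76)
v4: (4,3) → rotate → (3.54259,3.52846) → ×s → (2.09124,2.08290) → (2.09,2.08)
v5: (-2,4.5) → rotate → (-2.60795,4.17715) → ×s → (-1.53951,2.46582) → (-1.54,2.47)
v6: (-3,4) → rotate → (-3.52846,3.54259) → ×s → (-2.08290,2.09124) → (-2.08,2.09)

Cross-section at z=14.25: (-2.88,1.38) (1.50,-2.17) (2.33,-1.76) (2.09,2.08) (-1.54,2.47) (-2.08,2.09)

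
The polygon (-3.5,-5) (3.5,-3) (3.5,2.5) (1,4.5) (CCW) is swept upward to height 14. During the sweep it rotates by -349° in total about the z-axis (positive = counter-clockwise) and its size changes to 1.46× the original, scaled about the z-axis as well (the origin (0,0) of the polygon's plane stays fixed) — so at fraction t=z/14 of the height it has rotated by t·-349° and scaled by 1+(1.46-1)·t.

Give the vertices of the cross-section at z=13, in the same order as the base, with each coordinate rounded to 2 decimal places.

t = z/height = 13/14 = 0.928571
s = 1 + (scale-1)·z/height = 1 + (1.46-1)·13/14 = 1.427143
θ = twist·z/height = -349°·13/14 = -324.0714° = -5.656113 rad
cos θ = 0.809749, sin θ = 0.586776 (intermediates below are computed at full precision and shown rounded to 5 d.p.)
v1: (-3.5,-5) → rotate → (0.09976,-6.10246) → ×s → (0.14237,-8.70909) → (0.14,-8.71)
v2: (3.5,-3) → rotate → (4.59445,-0.37553) → ×s → (6.55694,-0.53594) → (6.56,-0.54)
v3: (3.5,2.5) → rotate → (1.36718,4.07809) → ×s → (1.95116,5.82002) → (1.95,5.82)
v4: (1,4.5) → rotate → (-1.83074,4.23065) → ×s → (-2.61273,6.03774) → (-2.61,6.04)

Cross-section at z=13: (0.14,-8.71) (6.56,-0.54) (1.95,5.82) (-2.61,6.04)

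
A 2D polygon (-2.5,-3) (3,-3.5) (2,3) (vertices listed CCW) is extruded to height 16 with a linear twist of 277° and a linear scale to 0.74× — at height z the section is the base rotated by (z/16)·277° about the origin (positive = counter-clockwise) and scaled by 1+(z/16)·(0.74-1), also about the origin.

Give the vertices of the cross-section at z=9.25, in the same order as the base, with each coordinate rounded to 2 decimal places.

Cross-section at z=9.25: (2.86,1.68) (-1.39,3.66) (-2.46,-1.82)

t = z/height = 9.25/16 = 0.578125
s = 1 + (scale-1)·z/height = 1 + (0.74-1)·9.25/16 = 0.849688
θ = twist·z/height = 277°·9.25/16 = 160.1406° = 2.794981 rad
cos θ = -0.940529, sin θ = 0.339713 (intermediates below are computed at full precision and shown rounded to 5 d.p.)
v1: (-2.5,-3) → rotate → (3.37046,1.97231) → ×s → (2.86384,1.67584) → (2.86,1.68)
v2: (3,-3.5) → rotate → (-1.63259,4.31099) → ×s → (-1.38719,3.66299) → (-1.39,3.66)
v3: (2,3) → rotate → (-2.90020,-2.14216) → ×s → (-2.46426,-1.82017) → (-2.46,-1.82)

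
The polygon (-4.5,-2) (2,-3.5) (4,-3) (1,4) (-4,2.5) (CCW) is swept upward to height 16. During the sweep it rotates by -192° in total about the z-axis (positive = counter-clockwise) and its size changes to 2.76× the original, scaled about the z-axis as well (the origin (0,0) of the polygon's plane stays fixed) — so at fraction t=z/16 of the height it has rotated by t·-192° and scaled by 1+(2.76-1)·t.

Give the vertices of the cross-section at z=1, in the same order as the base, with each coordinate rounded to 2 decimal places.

t = z/height = 1/16 = 0.0625
s = 1 + (scale-1)·z/height = 1 + (2.76-1)·1/16 = 1.110000
θ = twist·z/height = -192°·1/16 = -12.0000° = -0.209440 rad
cos θ = 0.978148, sin θ = -0.207912 (intermediates below are computed at full precision and shown rounded to 5 d.p.)
v1: (-4.5,-2) → rotate → (-4.81749,-1.02069) → ×s → (-5.34741,-1.13297) → (-5.35,-1.13)
v2: (2,-3.5) → rotate → (1.22860,-3.83934) → ×s → (1.36375,-4.26167) → (1.36,-4.26)
v3: (4,-3) → rotate → (3.28886,-3.76609) → ×s → (3.65063,-4.18036) → (3.65,-4.18)
v4: (1,4) → rotate → (1.80979,3.70468) → ×s → (2.00887,4.11219) → (2.01,4.11)
v5: (-4,2.5) → rotate → (-3.39281,3.27702) → ×s → (-3.76602,3.63749) → (-3.77,3.64)

Cross-section at z=1: (-5.35,-1.13) (1.36,-4.26) (3.65,-4.18) (2.01,4.11) (-3.77,3.64)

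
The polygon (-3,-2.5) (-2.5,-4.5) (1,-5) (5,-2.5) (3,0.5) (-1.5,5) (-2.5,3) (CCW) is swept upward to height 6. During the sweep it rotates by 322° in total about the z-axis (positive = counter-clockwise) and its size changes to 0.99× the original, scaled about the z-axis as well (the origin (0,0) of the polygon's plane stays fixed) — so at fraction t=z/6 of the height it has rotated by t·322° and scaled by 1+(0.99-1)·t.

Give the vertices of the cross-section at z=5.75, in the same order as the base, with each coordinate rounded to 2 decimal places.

t = z/height = 5.75/6 = 0.958333
s = 1 + (scale-1)·z/height = 1 + (0.99-1)·5.75/6 = 0.990417
θ = twist·z/height = 322°·5.75/6 = 308.5833° = 5.385795 rad
cos θ = 0.623652, sin θ = -0.781702 (intermediates below are computed at full precision and shown rounded to 5 d.p.)
v1: (-3,-2.5) → rotate → (-3.82521,0.78598) → ×s → (-3.78855,0.77844) → (-3.79,0.78)
v2: (-2.5,-4.5) → rotate → (-5.07679,-0.85218) → ×s → (-5.02814,-0.84401) → (-5.03,-0.84)
v3: (1,-5) → rotate → (-3.28486,-3.89996) → ×s → (-3.25338,-3.86259) → (-3.25,-3.86)
v4: (5,-2.5) → rotate → (1.16401,-5.46764) → ×s → (1.15285,-5.41524) → (1.15,-5.42)
v5: (3,0.5) → rotate → (2.26181,-2.03328) → ×s → (2.24013,-2.01379) → (2.24,-2.01)
v6: (-1.5,5) → rotate → (2.97303,4.29081) → ×s → (2.94454,4.24969) → (2.94,4.25)
v7: (-2.5,3) → rotate → (0.78598,3.82521) → ×s → (0.77844,3.78855) → (0.78,3.79)

Cross-section at z=5.75: (-3.79,0.78) (-5.03,-0.84) (-3.25,-3.86) (1.15,-5.42) (2.24,-2.01) (2.94,4.25) (0.78,3.79)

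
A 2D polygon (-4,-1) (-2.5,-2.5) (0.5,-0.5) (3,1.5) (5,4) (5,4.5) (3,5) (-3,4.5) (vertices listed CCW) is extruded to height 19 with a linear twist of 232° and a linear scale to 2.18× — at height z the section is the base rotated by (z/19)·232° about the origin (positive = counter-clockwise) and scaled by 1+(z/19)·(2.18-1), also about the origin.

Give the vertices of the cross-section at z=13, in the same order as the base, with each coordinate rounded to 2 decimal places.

Cross-section at z=13: (7.39,-0.94) (5.85,2.57) (-0.51,1.17) (-6.04,-0.56) (-11.04,-3.46) (-11.37,-4.30) (-8.33,-6.46) (2.10,-9.55)

t = z/height = 13/19 = 0.684211
s = 1 + (scale-1)·z/height = 1 + (2.18-1)·13/19 = 1.807368
θ = twist·z/height = 232°·13/19 = 158.7368° = 2.770481 rad
cos θ = -0.931925, sin θ = 0.362652 (intermediates below are computed at full precision and shown rounded to 5 d.p.)
v1: (-4,-1) → rotate → (4.09035,-0.51868) → ×s → (7.39277,-0.93745) → (7.39,-0.94)
v2: (-2.5,-2.5) → rotate → (3.23644,1.42318) → ×s → (5.84944,2.57221) → (5.85,2.57)
v3: (0.5,-0.5) → rotate → (-0.28464,0.64729) → ×s → (-0.51444,1.16989) → (-0.51,1.17)
v4: (3,1.5) → rotate → (-3.33975,-0.30993) → ×s → (-6.03616,-0.56016) → (-6.04,-0.56)
v5: (5,4) → rotate → (-6.11023,-1.91444) → ×s → (-11.04344,-3.46010) → (-11.04,-3.46)
v6: (5,4.5) → rotate → (-6.29156,-2.38040) → ×s → (-11.37116,-4.30226) → (-11.37,-4.30)
v7: (3,5) → rotate → (-4.60903,-3.57167) → ×s → (-8.33022,-6.45532) → (-8.33,-6.46)
v8: (-3,4.5) → rotate → (1.16384,-5.28162) → ×s → (2.10349,-9.54583) → (2.10,-9.55)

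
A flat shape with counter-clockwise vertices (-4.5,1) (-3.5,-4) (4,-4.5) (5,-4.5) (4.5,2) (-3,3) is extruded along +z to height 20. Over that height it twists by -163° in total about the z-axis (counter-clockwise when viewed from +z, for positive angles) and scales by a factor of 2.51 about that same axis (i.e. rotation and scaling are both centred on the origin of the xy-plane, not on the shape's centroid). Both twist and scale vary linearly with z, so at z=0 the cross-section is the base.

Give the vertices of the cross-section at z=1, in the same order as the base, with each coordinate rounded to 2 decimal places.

Cross-section at z=1: (-4.64,1.75) (-4.34,-3.72) (3.57,-5.40) (4.64,-5.55) (5.10,1.44) (-2.74,3.65)

t = z/height = 1/20 = 0.05
s = 1 + (scale-1)·z/height = 1 + (2.51-1)·1/20 = 1.075500
θ = twist·z/height = -163°·1/20 = -8.1500° = -0.142244 rad
cos θ = 0.989900, sin θ = -0.141765 (intermediates below are computed at full precision and shown rounded to 5 d.p.)
v1: (-4.5,1) → rotate → (-4.31279,1.62784) → ×s → (-4.63840,1.75075) → (-4.64,1.75)
v2: (-3.5,-4) → rotate → (-4.03171,-3.46342) → ×s → (-4.33611,-3.72491) → (-4.34,-3.72)
v3: (4,-4.5) → rotate → (3.32166,-5.02161) → ×s → (3.57244,-5.40074) → (3.57,-5.40)
v4: (5,-4.5) → rotate → (4.31156,-5.16338) → ×s → (4.63708,-5.55321) → (4.64,-5.55)
v5: (4.5,2) → rotate → (4.73808,1.34186) → ×s → (5.09581,1.44317) → (5.10,1.44)
v6: (-3,3) → rotate → (-2.54441,3.39500) → ×s → (-2.73651,3.65132) → (-2.74,3.65)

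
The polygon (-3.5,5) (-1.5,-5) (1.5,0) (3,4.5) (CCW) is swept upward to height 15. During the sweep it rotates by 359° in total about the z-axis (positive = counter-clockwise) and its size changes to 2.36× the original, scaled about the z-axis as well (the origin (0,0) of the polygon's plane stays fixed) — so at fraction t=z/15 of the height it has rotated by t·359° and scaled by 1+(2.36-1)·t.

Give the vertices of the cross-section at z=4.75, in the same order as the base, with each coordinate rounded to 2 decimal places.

Cross-section at z=4.75: (-4.54,-7.46) (7.41,0.91) (-0.86,1.97) (-7.62,1.34)

t = z/height = 4.75/15 = 0.316667
s = 1 + (scale-1)·z/height = 1 + (2.36-1)·4.75/15 = 1.430667
θ = twist·z/height = 359°·4.75/15 = 113.6833° = 1.984148 rad
cos θ = -0.401681, sin θ = 0.915779 (intermediates below are computed at full precision and shown rounded to 5 d.p.)
v1: (-3.5,5) → rotate → (-3.17301,-5.21364) → ×s → (-4.53952,-7.45897) → (-4.54,-7.46)
v2: (-1.5,-5) → rotate → (5.18142,0.63474) → ×s → (7.41288,0.90810) → (7.41,0.91)
v3: (1.5,0) → rotate → (-0.60252,1.37367) → ×s → (-0.86201,1.96526) → (-0.86,1.97)
v4: (3,4.5) → rotate → (-5.32605,0.93977) → ×s → (-7.61980,1.34450) → (-7.62,1.34)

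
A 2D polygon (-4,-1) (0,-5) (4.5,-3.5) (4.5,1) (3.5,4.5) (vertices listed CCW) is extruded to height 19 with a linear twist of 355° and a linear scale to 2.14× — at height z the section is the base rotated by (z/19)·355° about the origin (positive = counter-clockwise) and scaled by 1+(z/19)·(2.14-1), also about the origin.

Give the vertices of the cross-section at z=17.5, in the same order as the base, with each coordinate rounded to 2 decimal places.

t = z/height = 17.5/19 = 0.921053
s = 1 + (scale-1)·z/height = 1 + (2.14-1)·17.5/19 = 2.050000
θ = twist·z/height = 355°·17.5/19 = 326.9737° = 5.706767 rad
cos θ = 0.838420, sin θ = -0.545024 (intermediates below are computed at full precision and shown rounded to 5 d.p.)
v1: (-4,-1) → rotate → (-3.89871,1.34168) → ×s → (-7.99235,2.75044) → (-7.99,2.75)
v2: (0,-5) → rotate → (-2.72512,-4.19210) → ×s → (-5.58650,-8.59381) → (-5.59,-8.59)
v3: (4.5,-3.5) → rotate → (1.86531,-5.38708) → ×s → (3.82388,-11.04351) → (3.82,-11.04)
v4: (4.5,1) → rotate → (4.31792,-1.61419) → ×s → (8.85173,-3.30909) → (8.85,-3.31)
v5: (3.5,4.5) → rotate → (5.38708,1.86531) → ×s → (11.04351,3.82388) → (11.04,3.82)

Cross-section at z=17.5: (-7.99,2.75) (-5.59,-8.59) (3.82,-11.04) (8.85,-3.31) (11.04,3.82)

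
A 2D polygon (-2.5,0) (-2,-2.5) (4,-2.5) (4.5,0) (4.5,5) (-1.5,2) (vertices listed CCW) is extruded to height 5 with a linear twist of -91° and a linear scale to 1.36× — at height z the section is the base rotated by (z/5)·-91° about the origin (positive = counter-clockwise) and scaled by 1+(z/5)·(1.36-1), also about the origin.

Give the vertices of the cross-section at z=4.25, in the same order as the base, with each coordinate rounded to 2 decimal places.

Cross-section at z=4.25: (-0.72,3.19) (-3.76,1.83) (-2.04,-5.81) (1.29,-5.73) (7.66,-4.30) (2.12,2.48)

t = z/height = 4.25/5 = 0.85
s = 1 + (scale-1)·z/height = 1 + (1.36-1)·4.25/5 = 1.306000
θ = twist·z/height = -91°·4.25/5 = -77.3500° = -1.350012 rad
cos θ = 0.218995, sin θ = -0.975726 (intermediates below are computed at full precision and shown rounded to 5 d.p.)
v1: (-2.5,0) → rotate → (-0.54749,2.43932) → ×s → (-0.71502,3.18575) → (-0.72,3.19)
v2: (-2,-2.5) → rotate → (-2.87730,1.40397) → ×s → (-3.75776,1.83358) → (-3.76,1.83)
v3: (4,-2.5) → rotate → (-1.56334,-4.45039) → ×s → (-2.04172,-5.81221) → (-2.04,-5.81)
v4: (4.5,0) → rotate → (0.98548,-4.39077) → ×s → (1.28703,-5.73434) → (1.29,-5.73)
v5: (4.5,5) → rotate → (5.86411,-3.29579) → ×s → (7.65852,-4.30431) → (7.66,-4.30)
v6: (-1.5,2) → rotate → (1.62296,1.90158) → ×s → (2.11959,2.48346) → (2.12,2.48)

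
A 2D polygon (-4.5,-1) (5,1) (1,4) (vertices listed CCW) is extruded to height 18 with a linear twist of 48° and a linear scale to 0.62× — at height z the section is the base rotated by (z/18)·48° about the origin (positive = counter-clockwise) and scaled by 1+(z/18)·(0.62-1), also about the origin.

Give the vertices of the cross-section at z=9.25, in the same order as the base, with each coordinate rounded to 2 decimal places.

Cross-section at z=9.25: (-2.95,-2.24) (3.32,2.41) (-0.61,3.26)

t = z/height = 9.25/18 = 0.513889
s = 1 + (scale-1)·z/height = 1 + (0.62-1)·9.25/18 = 0.804722
θ = twist·z/height = 48°·9.25/18 = 24.6667° = 0.430515 rad
cos θ = 0.908751, sin θ = 0.417338 (intermediates below are computed at full precision and shown rounded to 5 d.p.)
v1: (-4.5,-1) → rotate → (-3.67204,-2.78677) → ×s → (-2.95497,-2.24258) → (-2.95,-2.24)
v2: (5,1) → rotate → (4.12642,2.99544) → ×s → (3.32062,2.41050) → (3.32,2.41)
v3: (1,4) → rotate → (-0.76060,4.05234) → ×s → (-0.61207,3.26101) → (-0.61,3.26)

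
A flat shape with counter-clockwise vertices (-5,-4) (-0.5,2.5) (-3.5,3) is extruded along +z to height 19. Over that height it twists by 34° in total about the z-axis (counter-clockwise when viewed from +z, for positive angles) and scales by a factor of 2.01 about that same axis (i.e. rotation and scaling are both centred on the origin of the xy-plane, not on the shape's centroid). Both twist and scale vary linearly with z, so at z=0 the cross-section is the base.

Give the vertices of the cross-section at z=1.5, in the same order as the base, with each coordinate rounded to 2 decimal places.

Cross-section at z=1.5: (-5.19,-4.57) (-0.67,2.67) (-3.93,3.06)

t = z/height = 1.5/19 = 0.0789474
s = 1 + (scale-1)·z/height = 1 + (2.01-1)·1.5/19 = 1.079737
θ = twist·z/height = 34°·1.5/19 = 2.6842° = 0.046848 rad
cos θ = 0.998903, sin θ = 0.046831 (intermediates below are computed at full precision and shown rounded to 5 d.p.)
v1: (-5,-4) → rotate → (-4.80719,-4.22977) → ×s → (-5.19050,-4.56704) → (-5.19,-4.57)
v2: (-0.5,2.5) → rotate → (-0.61653,2.47384) → ×s → (-0.66569,2.67110) → (-0.67,2.67)
v3: (-3.5,3) → rotate → (-3.63665,2.83280) → ×s → (-3.92663,3.05868) → (-3.93,3.06)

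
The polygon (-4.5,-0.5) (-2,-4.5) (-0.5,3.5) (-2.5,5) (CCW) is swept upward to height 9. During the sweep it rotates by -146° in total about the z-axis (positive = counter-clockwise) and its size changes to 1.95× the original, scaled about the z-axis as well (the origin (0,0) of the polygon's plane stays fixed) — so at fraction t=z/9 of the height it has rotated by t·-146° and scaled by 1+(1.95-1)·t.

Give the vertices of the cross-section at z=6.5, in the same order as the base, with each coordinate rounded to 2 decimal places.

t = z/height = 6.5/9 = 0.722222
s = 1 + (scale-1)·z/height = 1 + (1.95-1)·6.5/9 = 1.686111
θ = twist·z/height = -146°·6.5/9 = -105.4444° = -1.840353 rad
cos θ = -0.266304, sin θ = -0.963889 (intermediates below are computed at full precision and shown rounded to 5 d.p.)
v1: (-4.5,-0.5) → rotate → (0.71642,4.47065) → ×s → (1.20797,7.53802) → (1.21,7.54)
v2: (-2,-4.5) → rotate → (-3.80489,3.12615) → ×s → (-6.41547,5.27103) → (-6.42,5.27)
v3: (-0.5,3.5) → rotate → (3.50676,-0.45012) → ×s → (5.91279,-0.75895) → (5.91,-0.76)
v4: (-2.5,5) → rotate → (5.48521,1.07820) → ×s → (9.24867,1.81797) → (9.25,1.82)

Cross-section at z=6.5: (1.21,7.54) (-6.42,5.27) (5.91,-0.76) (9.25,1.82)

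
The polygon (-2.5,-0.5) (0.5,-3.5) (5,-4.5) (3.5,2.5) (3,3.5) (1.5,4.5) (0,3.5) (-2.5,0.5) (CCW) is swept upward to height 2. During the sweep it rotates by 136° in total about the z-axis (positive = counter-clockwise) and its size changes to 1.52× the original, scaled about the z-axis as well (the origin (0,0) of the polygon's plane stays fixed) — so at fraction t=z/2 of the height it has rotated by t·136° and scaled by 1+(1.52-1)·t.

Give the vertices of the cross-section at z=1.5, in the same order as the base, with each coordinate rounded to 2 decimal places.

Cross-section at z=1.5: (1.40,-3.25) (4.61,1.69) (4.67,8.10) (-4.41,4.04) (-5.63,3.07) (-6.55,0.74) (-4.76,-1.01) (0.04,-3.54)

t = z/height = 1.5/2 = 0.75
s = 1 + (scale-1)·z/height = 1 + (1.52-1)·1.5/2 = 1.390000
θ = twist·z/height = 136°·1.5/2 = 102.0000° = 1.780236 rad
cos θ = -0.207912, sin θ = 0.978148 (intermediates below are computed at full precision and shown rounded to 5 d.p.)
v1: (-2.5,-0.5) → rotate → (1.00885,-2.34141) → ×s → (1.40231,-3.25456) → (1.40,-3.25)
v2: (0.5,-3.5) → rotate → (3.31956,1.21676) → ×s → (4.61419,1.69130) → (4.61,1.69)
v3: (5,-4.5) → rotate → (3.36211,5.82634) → ×s → (4.67333,8.09861) → (4.67,8.10)
v4: (3.5,2.5) → rotate → (-3.17306,2.90374) → ×s → (-4.41055,4.03619) → (-4.41,4.04)
v5: (3,3.5) → rotate → (-4.04725,2.20675) → ×s → (-5.62568,3.06739) → (-5.63,3.07)
v6: (1.5,4.5) → rotate → (-4.71353,0.53162) → ×s → (-6.55181,0.73895) → (-6.55,0.74)
v7: (0,3.5) → rotate → (-3.42352,-0.72769) → ×s → (-4.75869,-1.01149) → (-4.76,-1.01)
v8: (-2.5,0.5) → rotate → (0.03071,-2.54932) → ×s → (0.04268,-3.54356) → (0.04,-3.54)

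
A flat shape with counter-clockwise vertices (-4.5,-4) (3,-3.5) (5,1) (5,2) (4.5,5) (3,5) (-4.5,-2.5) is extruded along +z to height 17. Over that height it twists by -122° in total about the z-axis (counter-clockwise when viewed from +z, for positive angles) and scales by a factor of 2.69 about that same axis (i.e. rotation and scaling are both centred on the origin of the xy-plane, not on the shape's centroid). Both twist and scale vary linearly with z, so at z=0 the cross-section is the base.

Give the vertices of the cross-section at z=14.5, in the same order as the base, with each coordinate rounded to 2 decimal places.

t = z/height = 14.5/17 = 0.852941
s = 1 + (scale-1)·z/height = 1 + (2.69-1)·14.5/17 = 2.441471
θ = twist·z/height = -122°·14.5/17 = -104.0588° = -1.816169 rad
cos θ = -0.242918, sin θ = -0.970047 (intermediates below are computed at full precision and shown rounded to 5 d.p.)
v1: (-4.5,-4) → rotate → (-2.78706,5.33688) → ×s → (-6.80452,13.02984) → (-6.80,13.03)
v2: (3,-3.5) → rotate → (-4.12392,-2.05993) → ×s → (-10.06842,-5.02925) → (-10.07,-5.03)
v3: (5,1) → rotate → (-0.24454,-5.09315) → ×s → (-0.59704,-12.43478) → (-0.60,-12.43)
v4: (5,2) → rotate → (0.72550,-5.33607) → ×s → (1.77130,-13.02786) → (1.77,-13.03)
v5: (4.5,5) → rotate → (3.75710,-5.57980) → ×s → (9.17286,-13.62292) → (9.17,-13.62)
v6: (3,5) → rotate → (4.12148,-4.12473) → ×s → (10.06247,-10.07041) → (10.06,-10.07)
v7: (-4.5,-2.5) → rotate → (-1.33199,4.97251) → ×s → (-3.25201,12.14023) → (-3.25,12.14)

Cross-section at z=14.5: (-6.80,13.03) (-10.07,-5.03) (-0.60,-12.43) (1.77,-13.03) (9.17,-13.62) (10.06,-10.07) (-3.25,12.14)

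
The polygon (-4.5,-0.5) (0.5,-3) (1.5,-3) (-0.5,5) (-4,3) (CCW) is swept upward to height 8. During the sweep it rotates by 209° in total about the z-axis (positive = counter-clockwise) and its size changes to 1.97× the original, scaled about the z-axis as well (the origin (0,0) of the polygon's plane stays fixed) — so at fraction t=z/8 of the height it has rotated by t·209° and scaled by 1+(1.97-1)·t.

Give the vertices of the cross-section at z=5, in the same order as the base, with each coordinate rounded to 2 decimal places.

Cross-section at z=5: (5.32,-4.96) (3.13,3.75) (2.09,4.97) (-5.57,-5.84) (0.53,-8.01)

t = z/height = 5/8 = 0.625
s = 1 + (scale-1)·z/height = 1 + (1.97-1)·5/8 = 1.606250
θ = twist·z/height = 209°·5/8 = 130.6250° = 2.279836 rad
cos θ = -0.651105, sin θ = 0.758987 (intermediates below are computed at full precision and shown rounded to 5 d.p.)
v1: (-4.5,-0.5) → rotate → (3.30947,-3.08989) → ×s → (5.31583,-4.96314) → (5.32,-4.96)
v2: (0.5,-3) → rotate → (1.95141,2.33281) → ×s → (3.13445,3.74708) → (3.13,3.75)
v3: (1.5,-3) → rotate → (1.30030,3.09180) → ×s → (2.08861,4.96620) → (2.09,4.97)
v4: (-0.5,5) → rotate → (-3.46938,-3.63502) → ×s → (-5.57270,-5.83875) → (-5.57,-5.84)
v5: (-4,3) → rotate → (0.32746,-4.98927) → ×s → (0.52598,-8.01401) → (0.53,-8.01)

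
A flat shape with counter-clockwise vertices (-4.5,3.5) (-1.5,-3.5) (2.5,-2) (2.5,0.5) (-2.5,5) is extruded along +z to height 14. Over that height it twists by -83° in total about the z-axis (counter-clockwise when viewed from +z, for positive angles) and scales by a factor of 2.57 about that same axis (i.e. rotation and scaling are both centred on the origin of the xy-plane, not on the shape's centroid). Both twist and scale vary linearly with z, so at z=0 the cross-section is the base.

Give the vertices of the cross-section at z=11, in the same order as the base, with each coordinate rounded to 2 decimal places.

Cross-section at z=11: (2.88,12.40) (-8.50,-0.24) (-1.71,-6.94) (3.35,-4.60) (7.80,9.75)

t = z/height = 11/14 = 0.785714
s = 1 + (scale-1)·z/height = 1 + (2.57-1)·11/14 = 2.233571
θ = twist·z/height = -83°·11/14 = -65.2143° = -1.138204 rad
cos θ = 0.419226, sin θ = -0.907882 (intermediates below are computed at full precision and shown rounded to 5 d.p.)
v1: (-4.5,3.5) → rotate → (1.29107,5.55276) → ×s → (2.88370,12.40248) → (2.88,12.40)
v2: (-1.5,-3.5) → rotate → (-3.80643,-0.10547) → ×s → (-8.50192,-0.23557) → (-8.50,-0.24)
v3: (2.5,-2) → rotate → (-0.76770,-3.10816) → ×s → (-1.71471,-6.94229) → (-1.71,-6.94)
v4: (2.5,0.5) → rotate → (1.50201,-2.06009) → ×s → (3.35484,-4.60136) → (3.35,-4.60)
v5: (-2.5,5) → rotate → (3.49135,4.36583) → ×s → (7.79817,9.75140) → (7.80,9.75)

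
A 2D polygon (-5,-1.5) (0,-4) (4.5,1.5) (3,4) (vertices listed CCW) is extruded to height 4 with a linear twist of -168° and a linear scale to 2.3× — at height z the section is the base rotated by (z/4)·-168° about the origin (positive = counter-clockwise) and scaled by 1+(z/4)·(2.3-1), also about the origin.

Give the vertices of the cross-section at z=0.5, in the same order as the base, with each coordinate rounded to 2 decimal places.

Cross-section at z=0.5: (-6.05,0.46) (-1.67,-4.34) (5.51,-0.25) (4.92,3.09)

t = z/height = 0.5/4 = 0.125
s = 1 + (scale-1)·z/height = 1 + (2.3-1)·0.5/4 = 1.162500
θ = twist·z/height = -168°·0.5/4 = -21.0000° = -0.366519 rad
cos θ = 0.933580, sin θ = -0.358368 (intermediates below are computed at full precision and shown rounded to 5 d.p.)
v1: (-5,-1.5) → rotate → (-5.20545,0.39147) → ×s → (-6.05134,0.45508) → (-6.05,0.46)
v2: (0,-4) → rotate → (-1.43347,-3.73432) → ×s → (-1.66641,-4.34115) → (-1.67,-4.34)
v3: (4.5,1.5) → rotate → (4.73866,-0.21229) → ×s → (5.50870,-0.24678) → (5.51,-0.25)
v4: (3,4) → rotate → (4.23421,2.65922) → ×s → (4.92227,3.09134) → (4.92,3.09)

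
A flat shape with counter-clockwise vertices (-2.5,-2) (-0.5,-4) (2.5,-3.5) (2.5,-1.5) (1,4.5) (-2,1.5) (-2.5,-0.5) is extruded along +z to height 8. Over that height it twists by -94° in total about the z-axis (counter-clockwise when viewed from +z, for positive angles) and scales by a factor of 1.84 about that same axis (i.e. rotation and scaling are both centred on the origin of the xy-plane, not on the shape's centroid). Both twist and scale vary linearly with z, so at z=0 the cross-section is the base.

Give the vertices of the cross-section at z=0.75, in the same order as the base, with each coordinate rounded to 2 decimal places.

t = z/height = 0.75/8 = 0.09375
s = 1 + (scale-1)·z/height = 1 + (1.84-1)·0.75/8 = 1.078750
θ = twist·z/height = -94°·0.75/8 = -8.8125° = -0.153807 rad
cos θ = 0.988195, sin θ = -0.153201 (intermediates below are computed at full precision and shown rounded to 5 d.p.)
v1: (-2.5,-2) → rotate → (-2.77689,-1.59339) → ×s → (-2.99557,-1.71887) → (-3.00,-1.72)
v2: (-0.5,-4) → rotate → (-1.10690,-3.87618) → ×s → (-1.19407,-4.18143) → (-1.19,-4.18)
v3: (2.5,-3.5) → rotate → (1.93428,-3.84169) → ×s → (2.08661,-4.14422) → (2.09,-4.14)
v4: (2.5,-1.5) → rotate → (2.24069,-1.86530) → ×s → (2.41714,-2.01219) → (2.42,-2.01)
v5: (1,4.5) → rotate → (1.67760,4.29368) → ×s → (1.80971,4.63180) → (1.81,4.63)
v6: (-2,1.5) → rotate → (-1.74659,1.78870) → ×s → (-1.88413,1.92956) → (-1.88,1.93)
v7: (-2.5,-0.5) → rotate → (-2.54709,-0.11109) → ×s → (-2.74767,-0.11984) → (-2.75,-0.12)

Cross-section at z=0.75: (-3.00,-1.72) (-1.19,-4.18) (2.09,-4.14) (2.42,-2.01) (1.81,4.63) (-1.88,1.93) (-2.75,-0.12)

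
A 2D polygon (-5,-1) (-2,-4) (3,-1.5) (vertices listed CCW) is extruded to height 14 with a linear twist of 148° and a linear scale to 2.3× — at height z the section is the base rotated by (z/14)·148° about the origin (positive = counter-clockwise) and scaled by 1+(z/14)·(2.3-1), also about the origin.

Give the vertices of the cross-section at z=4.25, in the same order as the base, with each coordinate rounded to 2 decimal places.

t = z/height = 4.25/14 = 0.303571
s = 1 + (scale-1)·z/height = 1 + (2.3-1)·4.25/14 = 1.394643
θ = twist·z/height = 148°·4.25/14 = 44.9286° = 0.784151 rad
cos θ = 0.707988, sin θ = 0.706225 (intermediates below are computed at full precision and shown rounded to 5 d.p.)
v1: (-5,-1) → rotate → (-2.83371,-4.23911) → ×s → (-3.95202,-5.91205) → (-3.95,-5.91)
v2: (-2,-4) → rotate → (1.40892,-4.24440) → ×s → (1.96494,-5.91942) → (1.96,-5.92)
v3: (3,-1.5) → rotate → (3.18330,1.05669) → ×s → (4.43957,1.47371) → (4.44,1.47)

Cross-section at z=4.25: (-3.95,-5.91) (1.96,-5.92) (4.44,1.47)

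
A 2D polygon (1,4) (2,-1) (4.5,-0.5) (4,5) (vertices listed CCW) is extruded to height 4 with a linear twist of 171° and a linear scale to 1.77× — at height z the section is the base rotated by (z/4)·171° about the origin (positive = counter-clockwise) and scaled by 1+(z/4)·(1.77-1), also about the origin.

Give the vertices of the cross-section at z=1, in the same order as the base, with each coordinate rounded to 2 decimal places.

Cross-section at z=1: (-2.36,4.31) (2.56,0.74) (4.35,3.20) (-0.54,7.62)

t = z/height = 1/4 = 0.25
s = 1 + (scale-1)·z/height = 1 + (1.77-1)·1/4 = 1.192500
θ = twist·z/height = 171°·1/4 = 42.7500° = 0.746128 rad
cos θ = 0.734323, sin θ = 0.678801 (intermediates below are computed at full precision and shown rounded to 5 d.p.)
v1: (1,4) → rotate → (-1.98088,3.61609) → ×s → (-2.36220,4.31219) → (-2.36,4.31)
v2: (2,-1) → rotate → (2.14745,0.62328) → ×s → (2.56083,0.74326) → (2.56,0.74)
v3: (4.5,-0.5) → rotate → (3.64385,2.68744) → ×s → (4.34529,3.20477) → (4.35,3.20)
v4: (4,5) → rotate → (-0.45671,6.38682) → ×s → (-0.54463,7.61628) → (-0.54,7.62)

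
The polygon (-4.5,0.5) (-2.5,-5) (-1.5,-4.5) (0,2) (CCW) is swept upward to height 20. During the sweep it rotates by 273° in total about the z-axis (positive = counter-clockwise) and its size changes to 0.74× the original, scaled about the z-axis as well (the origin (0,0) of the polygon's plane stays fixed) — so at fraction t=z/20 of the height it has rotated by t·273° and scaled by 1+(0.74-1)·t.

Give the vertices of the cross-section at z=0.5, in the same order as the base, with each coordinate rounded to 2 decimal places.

t = z/height = 0.5/20 = 0.025
s = 1 + (scale-1)·z/height = 1 + (0.74-1)·0.5/20 = 0.993500
θ = twist·z/height = 273°·0.5/20 = 6.8250° = 0.119119 rad
cos θ = 0.992914, sin θ = 0.118837 (intermediates below are computed at full precision and shown rounded to 5 d.p.)
v1: (-4.5,0.5) → rotate → (-4.52753,-0.03831) → ×s → (-4.49810,-0.03806) → (-4.50,-0.04)
v2: (-2.5,-5) → rotate → (-1.88810,-5.26166) → ×s → (-1.87583,-5.22746) → (-1.88,-5.23)
v3: (-1.5,-4.5) → rotate → (-0.95460,-4.64637) → ×s → (-0.94840,-4.61617) → (-0.95,-4.62)
v4: (0,2) → rotate → (-0.23767,1.98583) → ×s → (-0.23613,1.97292) → (-0.24,1.97)

Cross-section at z=0.5: (-4.50,-0.04) (-1.88,-5.23) (-0.95,-4.62) (-0.24,1.97)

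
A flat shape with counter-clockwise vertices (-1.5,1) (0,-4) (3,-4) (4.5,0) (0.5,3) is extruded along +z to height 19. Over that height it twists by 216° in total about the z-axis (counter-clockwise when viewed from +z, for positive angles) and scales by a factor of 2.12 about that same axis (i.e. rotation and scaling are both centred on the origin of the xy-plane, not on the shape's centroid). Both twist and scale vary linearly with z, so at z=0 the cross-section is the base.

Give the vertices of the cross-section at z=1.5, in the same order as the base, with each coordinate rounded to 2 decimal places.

t = z/height = 1.5/19 = 0.0789474
s = 1 + (scale-1)·z/height = 1 + (2.12-1)·1.5/19 = 1.088421
θ = twist·z/height = 216°·1.5/19 = 17.0526° = 0.297625 rad
cos θ = 0.956036, sin θ = 0.293250 (intermediates below are computed at full precision and shown rounded to 5 d.p.)
v1: (-1.5,1) → rotate → (-1.72730,0.51616) → ×s → (-1.88003,0.56180) → (-1.88,0.56)
v2: (0,-4) → rotate → (1.17300,-3.82414) → ×s → (1.27672,-4.16228) → (1.28,-4.16)
v3: (3,-4) → rotate → (4.04111,-2.94439) → ×s → (4.39843,-3.20474) → (4.40,-3.20)
v4: (4.5,0) → rotate → (4.30216,1.31963) → ×s → (4.68256,1.43631) → (4.68,1.44)
v5: (0.5,3) → rotate → (-0.40173,3.01473) → ×s → (-0.43725,3.28130) → (-0.44,3.28)

Cross-section at z=1.5: (-1.88,0.56) (1.28,-4.16) (4.40,-3.20) (4.68,1.44) (-0.44,3.28)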